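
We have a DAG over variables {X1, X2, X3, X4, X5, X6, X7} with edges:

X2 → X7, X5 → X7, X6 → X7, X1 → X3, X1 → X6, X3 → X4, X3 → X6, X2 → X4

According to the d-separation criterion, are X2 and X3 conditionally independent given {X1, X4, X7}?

No

We examine all 3 paths between X2 and X3:
Path 1: X2 → X4 ← X3
  X4 is a collider and X4 is conditioned on, which opens it — no node blocks this path, so it is active.
Path 2: X2 → X7 ← X6 ← X1 → X3
  X1 is a fork here and X1 is conditioned on, so the path is blocked at X1.
Path 3: X2 → X7 ← X6 ← X3
  X7 is a collider and X7 is conditioned on, which opens it; X6 is a chain and X6 is not conditioned on — no node blocks this path, so it is active.
Because an active path exists, X2 and X3 are not d-separated.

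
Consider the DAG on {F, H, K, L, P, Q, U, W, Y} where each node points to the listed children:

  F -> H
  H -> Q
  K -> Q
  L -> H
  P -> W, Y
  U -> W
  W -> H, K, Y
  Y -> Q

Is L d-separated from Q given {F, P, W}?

We examine all 4 paths between L and Q:
  1. L → H → Q — H:chain[open] ⇒ active
  2. L → H ← W → Y → Q — H:collider[blocks]; W:fork[blocks]; Y:chain[open] ⇒ blocked
  3. L → H ← W ← P → Y → Q — H:collider[blocks]; W:chain[blocks]; P:fork[blocks]; Y:chain[open] ⇒ blocked
  4. L → H ← W → K → Q — H:collider[blocks]; W:fork[blocks]; K:chain[open] ⇒ blocked
Since the path L → H → Q is active, L and Q are not d-separated given {F, P, W}.

No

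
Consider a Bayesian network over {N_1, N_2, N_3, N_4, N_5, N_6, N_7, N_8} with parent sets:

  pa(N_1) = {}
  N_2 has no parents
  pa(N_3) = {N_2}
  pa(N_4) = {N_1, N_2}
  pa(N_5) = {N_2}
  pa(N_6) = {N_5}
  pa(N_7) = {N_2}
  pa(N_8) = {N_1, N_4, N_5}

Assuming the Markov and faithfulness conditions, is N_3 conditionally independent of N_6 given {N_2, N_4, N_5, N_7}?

Enumerating the 3 paths from N_3 to N_6 and testing each for blocking by {N_2, N_4, N_5, N_7}:
Path 1: N_3 ← N_2 → N_4 → N_8 ← N_5 → N_6
  N_2 is a fork here and N_2 is conditioned on, so the path is blocked at N_2.
Path 2: N_3 ← N_2 → N_4 ← N_1 → N_8 ← N_5 → N_6
  N_2 is a fork here and N_2 is conditioned on, so the path is blocked at N_2.
Path 3: N_3 ← N_2 → N_5 → N_6
  N_2 is a fork here and N_2 is conditioned on, so the path is blocked at N_2.
Every path is blocked, so N_3 and N_6 are d-separated given {N_2, N_4, N_5, N_7}.

Yes — N_3 and N_6 are d-separated given {N_2, N_4, N_5, N_7}.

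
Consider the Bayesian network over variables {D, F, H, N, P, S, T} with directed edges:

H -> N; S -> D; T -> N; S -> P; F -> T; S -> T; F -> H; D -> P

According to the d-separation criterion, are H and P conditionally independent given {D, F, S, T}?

Yes

We examine all 4 paths between H and P:
Path 1: H → N ← T ← S → P
  N is a collider here and neither N nor any of its descendants is conditioned on, so the collider stays closed — the path is blocked at N.
Path 2: H → N ← T ← S → D → P
  N is a collider here and neither N nor any of its descendants is conditioned on, so the collider stays closed — the path is blocked at N.
Path 3: H ← F → T ← S → P
  F is a fork here and F is conditioned on, so the path is blocked at F.
Path 4: H ← F → T ← S → D → P
  F is a fork here and F is conditioned on, so the path is blocked at F.
Since every path is blocked, d-separation holds.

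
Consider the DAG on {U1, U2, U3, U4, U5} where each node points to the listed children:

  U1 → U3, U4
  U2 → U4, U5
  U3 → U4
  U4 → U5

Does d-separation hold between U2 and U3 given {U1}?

There are 4 undirected paths between U2 and U3; checking each against the conditioning set {U1}:
Path 1: U2 → U5 ← U4 ← U1 → U3
  U5 is a collider here and neither U5 nor any of its descendants is conditioned on, so the collider stays closed — the path is blocked at U5.
Path 2: U2 → U5 ← U4 ← U3
  U5 is a collider here and neither U5 nor any of its descendants is conditioned on, so the collider stays closed — the path is blocked at U5.
Path 3: U2 → U4 ← U1 → U3
  U4 is a collider here and neither U4 nor any of its descendants is conditioned on, so the collider stays closed — the path is blocked at U4.
Path 4: U2 → U4 ← U3
  U4 is a collider here and neither U4 nor any of its descendants is conditioned on, so the collider stays closed — the path is blocked at U4.
All paths are blocked; U2 ⊥ U3 | {U1} holds.

Yes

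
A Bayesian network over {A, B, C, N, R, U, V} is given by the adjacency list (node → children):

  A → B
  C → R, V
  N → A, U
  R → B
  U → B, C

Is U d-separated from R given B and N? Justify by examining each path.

No

We examine all 3 paths between U and R:
Path 1: U → B ← R
  B is a collider and B is conditioned on, which opens it — no node blocks this path, so it is active.
Path 2: U ← N → A → B ← R
  N is a fork here and N is conditioned on, so the path is blocked at N.
Path 3: U → C → R
  C is a chain and C is not conditioned on — no node blocks this path, so it is active.
At least one path is unblocked, so d-separation fails.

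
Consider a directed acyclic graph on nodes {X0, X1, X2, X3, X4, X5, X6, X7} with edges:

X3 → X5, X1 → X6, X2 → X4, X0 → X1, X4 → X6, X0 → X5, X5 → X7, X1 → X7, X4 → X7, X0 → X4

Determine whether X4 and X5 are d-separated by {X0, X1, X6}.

Enumerating the 6 paths from X4 to X5 and testing each for blocking by {X0, X1, X6}:
Path 1: X4 ← X0 → X1 → X7 ← X5
  X0 is a fork here and X0 is conditioned on, so the path is blocked at X0.
Path 2: X4 ← X0 → X5
  X0 is a fork here and X0 is conditioned on, so the path is blocked at X0.
Path 3: X4 → X6 ← X1 ← X0 → X5
  X1 is a chain here and X1 is conditioned on, so the path is blocked at X1.
Path 4: X4 → X6 ← X1 → X7 ← X5
  X1 is a fork here and X1 is conditioned on, so the path is blocked at X1.
Path 5: X4 → X7 ← X1 ← X0 → X5
  X7 is a collider here and neither X7 nor any of its descendants is conditioned on, so the collider stays closed — the path is blocked at X7.
Path 6: X4 → X7 ← X5
  X7 is a collider here and neither X7 nor any of its descendants is conditioned on, so the collider stays closed — the path is blocked at X7.
All paths are blocked; X4 ⊥ X5 | {X0, X1, X6} holds.

Yes — X4 and X5 are d-separated given {X0, X1, X6}.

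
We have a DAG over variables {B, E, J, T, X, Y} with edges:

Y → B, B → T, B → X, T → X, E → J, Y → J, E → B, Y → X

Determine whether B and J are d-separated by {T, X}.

No

Enumerating the 4 paths from B to J and testing each for blocking by {T, X}:
Path 1: B ← Y → J
  Y is a fork and Y is not conditioned on — no node blocks this path, so it is active.
Path 2: B → X ← Y → J
  X is a collider and X is conditioned on, which opens it; Y is a fork and Y is not conditioned on — no node blocks this path, so it is active.
Path 3: B ← E → J
  E is a fork and E is not conditioned on — no node blocks this path, so it is active.
Path 4: B → T → X ← Y → J
  T is a chain here and T is conditioned on, so the path is blocked at T.
At least one path is unblocked, so d-separation fails.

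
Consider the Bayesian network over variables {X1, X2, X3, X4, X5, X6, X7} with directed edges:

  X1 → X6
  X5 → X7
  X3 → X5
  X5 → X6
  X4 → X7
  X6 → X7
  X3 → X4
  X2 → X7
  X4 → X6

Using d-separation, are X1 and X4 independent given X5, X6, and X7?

Enumerating the 5 paths from X1 to X4 and testing each for blocking by {X5, X6, X7}:
  1. X1 → X6 ← X4 — X6:collider[open] ⇒ active
  2. X1 → X6 ← X5 ← X3 → X4 — X6:collider[open]; X5:chain[blocks]; X3:fork[open] ⇒ blocked
  3. X1 → X6 ← X5 → X7 ← X4 — X6:collider[open]; X5:fork[blocks]; X7:collider[open] ⇒ blocked
  4. X1 → X6 → X7 ← X4 — X6:chain[blocks]; X7:collider[open] ⇒ blocked
  5. X1 → X6 → X7 ← X5 ← X3 → X4 — X6:chain[blocks]; X7:collider[open]; X5:chain[blocks]; X3:fork[open] ⇒ blocked
Because an active path exists, X1 and X4 are not d-separated.

No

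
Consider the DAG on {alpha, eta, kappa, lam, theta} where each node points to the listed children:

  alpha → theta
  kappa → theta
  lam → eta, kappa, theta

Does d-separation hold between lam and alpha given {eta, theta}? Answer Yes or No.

No

2 paths connect lam and alpha; each must be blocked for d-separation to hold:
Path 1: lam → kappa → theta ← alpha
  kappa is a chain and kappa is not conditioned on; theta is a collider and theta is conditioned on, which opens it — no node blocks this path, so it is active.
Path 2: lam → theta ← alpha
  theta is a collider and theta is conditioned on, which opens it — no node blocks this path, so it is active.
At least one path is unblocked, so d-separation fails.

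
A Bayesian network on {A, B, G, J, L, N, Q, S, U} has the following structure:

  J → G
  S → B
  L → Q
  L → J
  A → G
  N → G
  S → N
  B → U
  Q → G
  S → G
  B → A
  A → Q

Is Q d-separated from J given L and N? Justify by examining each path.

5 paths connect Q and J; each must be blocked for d-separation to hold:
Path 1: Q → G ← J
  G is a collider here and neither G nor any of its descendants is conditioned on, so the collider stays closed — the path is blocked at G.
Path 2: Q ← L → J
  L is a fork here and L is conditioned on, so the path is blocked at L.
Path 3: Q ← A → G ← J
  G is a collider here and neither G nor any of its descendants is conditioned on, so the collider stays closed — the path is blocked at G.
Path 4: Q ← A ← B ← S → G ← J
  G is a collider here and neither G nor any of its descendants is conditioned on, so the collider stays closed — the path is blocked at G.
Path 5: Q ← A ← B ← S → N → G ← J
  N is a chain here and N is conditioned on, so the path is blocked at N.
All paths are blocked; Q ⊥ J | {L, N} holds.

Yes — Q and J are d-separated given {L, N}.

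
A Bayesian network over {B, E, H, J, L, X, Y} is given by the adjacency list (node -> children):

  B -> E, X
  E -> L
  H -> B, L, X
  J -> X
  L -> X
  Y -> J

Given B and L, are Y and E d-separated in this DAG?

6 paths connect Y and E; each must be blocked for d-separation to hold:
  1. Y → J → X ← L ← E — J:chain[open]; X:collider[blocks]; L:chain[blocks] ⇒ blocked
  2. Y → J → X ← L ← H → B → E — J:chain[open]; X:collider[blocks]; L:chain[blocks]; H:fork[open]; B:chain[blocks] ⇒ blocked
  3. Y → J → X ← B → E — J:chain[open]; X:collider[blocks]; B:fork[blocks] ⇒ blocked
  4. Y → J → X ← B ← H → L ← E — J:chain[open]; X:collider[blocks]; B:chain[blocks]; H:fork[open]; L:collider[open] ⇒ blocked
  5. Y → J → X ← H → L ← E — J:chain[open]; X:collider[blocks]; H:fork[open]; L:collider[open] ⇒ blocked
  6. Y → J → X ← H → B → E — J:chain[open]; X:collider[blocks]; H:fork[open]; B:chain[blocks] ⇒ blocked
Since every path is blocked, d-separation holds.

Yes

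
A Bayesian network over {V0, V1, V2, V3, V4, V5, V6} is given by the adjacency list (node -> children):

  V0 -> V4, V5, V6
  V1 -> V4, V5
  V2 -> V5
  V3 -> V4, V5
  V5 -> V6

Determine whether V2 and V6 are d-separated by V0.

No

We examine all 4 paths between V2 and V6:
  1. V2 → V5 ← V0 → V6 — V5:collider[blocks]; V0:fork[blocks] ⇒ blocked
  2. V2 → V5 ← V1 → V4 ← V0 → V6 — V5:collider[blocks]; V1:fork[open]; V4:collider[blocks]; V0:fork[blocks] ⇒ blocked
  3. V2 → V5 → V6 — V5:chain[open] ⇒ active
  4. V2 → V5 ← V3 → V4 ← V0 → V6 — V5:collider[blocks]; V3:fork[open]; V4:collider[blocks]; V0:fork[blocks] ⇒ blocked
At least one path is unblocked, so d-separation fails.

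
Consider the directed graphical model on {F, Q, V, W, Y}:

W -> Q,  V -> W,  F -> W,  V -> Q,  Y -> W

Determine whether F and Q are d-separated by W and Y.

We examine all 2 paths between F and Q:
Path 1: F → W ← V → Q
  W is a collider and W is conditioned on, which opens it; V is a fork and V is not conditioned on — no node blocks this path, so it is active.
Path 2: F → W → Q
  W is a chain here and W is conditioned on, so the path is blocked at W.
At least one path is unblocked, so d-separation fails.

No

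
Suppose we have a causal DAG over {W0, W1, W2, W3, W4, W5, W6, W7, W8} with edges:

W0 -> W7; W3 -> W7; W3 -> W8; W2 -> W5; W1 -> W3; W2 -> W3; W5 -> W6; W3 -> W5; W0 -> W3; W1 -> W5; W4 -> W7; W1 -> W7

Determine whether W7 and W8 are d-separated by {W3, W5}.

There are 5 undirected paths between W7 and W8; checking each against the conditioning set {W3, W5}:
Path 1: W7 ← W3 → W8
  W3 is a fork here and W3 is conditioned on, so the path is blocked at W3.
Path 2: W7 ← W0 → W3 → W8
  W3 is a chain here and W3 is conditioned on, so the path is blocked at W3.
Path 3: W7 ← W1 → W3 → W8
  W3 is a chain here and W3 is conditioned on, so the path is blocked at W3.
Path 4: W7 ← W1 → W5 ← W3 → W8
  W3 is a fork here and W3 is conditioned on, so the path is blocked at W3.
Path 5: W7 ← W1 → W5 ← W2 → W3 → W8
  W3 is a chain here and W3 is conditioned on, so the path is blocked at W3.
Every path is blocked, so W7 and W8 are d-separated given {W3, W5}.

Yes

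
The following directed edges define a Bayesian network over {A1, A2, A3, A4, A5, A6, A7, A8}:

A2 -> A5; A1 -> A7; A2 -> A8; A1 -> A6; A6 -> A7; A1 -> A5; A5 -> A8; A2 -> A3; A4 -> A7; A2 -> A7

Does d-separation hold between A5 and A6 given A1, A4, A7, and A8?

We examine all 6 paths between A5 and A6:
  1. A5 ← A1 → A7 ← A6 — A1:fork[blocks]; A7:collider[open] ⇒ blocked
  2. A5 ← A1 → A6 — A1:fork[blocks] ⇒ blocked
  3. A5 ← A2 → A7 ← A1 → A6 — A2:fork[open]; A7:collider[open]; A1:fork[blocks] ⇒ blocked
  4. A5 ← A2 → A7 ← A6 — A2:fork[open]; A7:collider[open] ⇒ active
  5. A5 → A8 ← A2 → A7 ← A1 → A6 — A8:collider[open]; A2:fork[open]; A7:collider[open]; A1:fork[blocks] ⇒ blocked
  6. A5 → A8 ← A2 → A7 ← A6 — A8:collider[open]; A2:fork[open]; A7:collider[open] ⇒ active
Because an active path exists, A5 and A6 are not d-separated.

No — A5 and A6 are not d-separated given {A1, A4, A7, A8}.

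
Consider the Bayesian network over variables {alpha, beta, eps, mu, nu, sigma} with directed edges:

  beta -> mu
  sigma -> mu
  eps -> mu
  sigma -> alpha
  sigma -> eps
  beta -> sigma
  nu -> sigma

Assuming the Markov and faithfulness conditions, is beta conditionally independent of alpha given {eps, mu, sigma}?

Enumerating the 3 paths from beta to alpha and testing each for blocking by {eps, mu, sigma}:
Path 1: beta → sigma → alpha
  sigma is a chain here and sigma is conditioned on, so the path is blocked at sigma.
Path 2: beta → mu ← sigma → alpha
  sigma is a fork here and sigma is conditioned on, so the path is blocked at sigma.
Path 3: beta → mu ← eps ← sigma → alpha
  eps is a chain here and eps is conditioned on, so the path is blocked at eps.
Every path is blocked, so beta and alpha are d-separated given {eps, mu, sigma}.

Yes — beta and alpha are d-separated given {eps, mu, sigma}.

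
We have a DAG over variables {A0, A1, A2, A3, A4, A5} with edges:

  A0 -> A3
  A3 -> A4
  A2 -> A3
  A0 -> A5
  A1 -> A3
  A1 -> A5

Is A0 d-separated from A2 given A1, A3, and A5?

No

2 paths connect A0 and A2; each must be blocked for d-separation to hold:
Path 1: A0 → A3 ← A2
  A3 is a collider and A3 is conditioned on, which opens it — no node blocks this path, so it is active.
Path 2: A0 → A5 ← A1 → A3 ← A2
  A1 is a fork here and A1 is conditioned on, so the path is blocked at A1.
At least one path is unblocked, so d-separation fails.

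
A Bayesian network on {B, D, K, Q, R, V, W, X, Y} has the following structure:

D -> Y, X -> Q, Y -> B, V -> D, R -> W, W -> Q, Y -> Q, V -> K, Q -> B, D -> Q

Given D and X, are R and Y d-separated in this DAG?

3 paths connect R and Y; each must be blocked for d-separation to hold:
Path 1: R → W → Q ← D → Y
  Q is a collider here and neither Q nor any of its descendants is conditioned on, so the collider stays closed — the path is blocked at Q.
Path 2: R → W → Q → B ← Y
  B is a collider here and neither B nor any of its descendants is conditioned on, so the collider stays closed — the path is blocked at B.
Path 3: R → W → Q ← Y
  Q is a collider here and neither Q nor any of its descendants is conditioned on, so the collider stays closed — the path is blocked at Q.
Since every path is blocked, d-separation holds.

Yes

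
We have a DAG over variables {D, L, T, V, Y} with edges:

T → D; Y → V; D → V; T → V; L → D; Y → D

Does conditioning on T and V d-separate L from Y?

No — L and Y are not d-separated given {T, V}.

3 paths connect L and Y; each must be blocked for d-separation to hold:
Path 1: L → D ← T → V ← Y
  T is a fork here and T is conditioned on, so the path is blocked at T.
Path 2: L → D → V ← Y
  D is a chain and D is not conditioned on; V is a collider and V is conditioned on, which opens it — no node blocks this path, so it is active.
Path 3: L → D ← Y
  D is a collider and its descendant V is conditioned on, which opens it — no node blocks this path, so it is active.
Since the path L → D → V ← Y is active, L and Y are not d-separated given {T, V}.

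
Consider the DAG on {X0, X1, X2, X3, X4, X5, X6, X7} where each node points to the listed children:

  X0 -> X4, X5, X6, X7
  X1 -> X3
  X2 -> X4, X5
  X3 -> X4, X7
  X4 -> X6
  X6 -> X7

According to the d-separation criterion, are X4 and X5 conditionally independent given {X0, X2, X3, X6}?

Yes

There are 6 undirected paths between X4 and X5; checking each against the conditioning set {X0, X2, X3, X6}:
Path 1: X4 ← X2 → X5
  X2 is a fork here and X2 is conditioned on, so the path is blocked at X2.
Path 2: X4 ← X0 → X5
  X0 is a fork here and X0 is conditioned on, so the path is blocked at X0.
Path 3: X4 → X6 ← X0 → X5
  X0 is a fork here and X0 is conditioned on, so the path is blocked at X0.
Path 4: X4 → X6 → X7 ← X0 → X5
  X6 is a chain here and X6 is conditioned on, so the path is blocked at X6.
Path 5: X4 ← X3 → X7 ← X0 → X5
  X3 is a fork here and X3 is conditioned on, so the path is blocked at X3.
Path 6: X4 ← X3 → X7 ← X6 ← X0 → X5
  X3 is a fork here and X3 is conditioned on, so the path is blocked at X3.
Since every path is blocked, d-separation holds.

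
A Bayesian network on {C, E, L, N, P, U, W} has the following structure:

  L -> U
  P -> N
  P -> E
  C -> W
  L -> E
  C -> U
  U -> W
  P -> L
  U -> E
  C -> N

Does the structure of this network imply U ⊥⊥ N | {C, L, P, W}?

We examine all 6 paths between U and N:
Path 1: U → E ← L ← P → N
  E is a collider here and neither E nor any of its descendants is conditioned on, so the collider stays closed — the path is blocked at E.
Path 2: U → E ← P → N
  E is a collider here and neither E nor any of its descendants is conditioned on, so the collider stays closed — the path is blocked at E.
Path 3: U → W ← C → N
  C is a fork here and C is conditioned on, so the path is blocked at C.
Path 4: U ← L → E ← P → N
  L is a fork here and L is conditioned on, so the path is blocked at L.
Path 5: U ← L ← P → N
  L is a chain here and L is conditioned on, so the path is blocked at L.
Path 6: U ← C → N
  C is a fork here and C is conditioned on, so the path is blocked at C.
All paths are blocked; U ⊥ N | {C, L, P, W} holds.

Yes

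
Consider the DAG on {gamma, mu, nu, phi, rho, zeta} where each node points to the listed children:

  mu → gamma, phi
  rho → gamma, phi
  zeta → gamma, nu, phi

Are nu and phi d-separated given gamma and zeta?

Yes

Enumerating the 3 paths from nu to phi and testing each for blocking by {gamma, zeta}:
Path 1: nu ← zeta → gamma ← mu → phi
  zeta is a fork here and zeta is conditioned on, so the path is blocked at zeta.
Path 2: nu ← zeta → gamma ← rho → phi
  zeta is a fork here and zeta is conditioned on, so the path is blocked at zeta.
Path 3: nu ← zeta → phi
  zeta is a fork here and zeta is conditioned on, so the path is blocked at zeta.
All paths are blocked; nu ⊥ phi | {gamma, zeta} holds.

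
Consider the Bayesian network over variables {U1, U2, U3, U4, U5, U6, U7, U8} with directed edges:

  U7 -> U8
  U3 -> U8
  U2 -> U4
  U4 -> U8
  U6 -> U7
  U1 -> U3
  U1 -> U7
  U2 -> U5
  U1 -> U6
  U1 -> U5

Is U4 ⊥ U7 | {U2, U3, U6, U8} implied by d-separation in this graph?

No

We examine all 6 paths between U4 and U7:
  1. U4 ← U2 → U5 ← U1 → U3 → U8 ← U7 — U2:fork[blocks]; U5:collider[blocks]; U1:fork[open]; U3:chain[blocks]; U8:collider[open] ⇒ blocked
  2. U4 ← U2 → U5 ← U1 → U6 → U7 — U2:fork[blocks]; U5:collider[blocks]; U1:fork[open]; U6:chain[blocks] ⇒ blocked
  3. U4 ← U2 → U5 ← U1 → U7 — U2:fork[blocks]; U5:collider[blocks]; U1:fork[open] ⇒ blocked
  4. U4 → U8 ← U3 ← U1 → U6 → U7 — U8:collider[open]; U3:chain[blocks]; U1:fork[open]; U6:chain[blocks] ⇒ blocked
  5. U4 → U8 ← U3 ← U1 → U7 — U8:collider[open]; U3:chain[blocks]; U1:fork[open] ⇒ blocked
  6. U4 → U8 ← U7 — U8:collider[open] ⇒ active
At least one path is unblocked, so d-separation fails.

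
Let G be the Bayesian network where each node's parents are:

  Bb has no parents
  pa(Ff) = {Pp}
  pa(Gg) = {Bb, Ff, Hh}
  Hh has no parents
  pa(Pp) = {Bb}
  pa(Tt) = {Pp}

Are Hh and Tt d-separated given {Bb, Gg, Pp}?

2 paths connect Hh and Tt; each must be blocked for d-separation to hold:
Path 1: Hh → Gg ← Ff ← Pp → Tt
  Pp is a fork here and Pp is conditioned on, so the path is blocked at Pp.
Path 2: Hh → Gg ← Bb → Pp → Tt
  Bb is a fork here and Bb is conditioned on, so the path is blocked at Bb.
All paths are blocked; Hh ⊥ Tt | {Bb, Gg, Pp} holds.

Yes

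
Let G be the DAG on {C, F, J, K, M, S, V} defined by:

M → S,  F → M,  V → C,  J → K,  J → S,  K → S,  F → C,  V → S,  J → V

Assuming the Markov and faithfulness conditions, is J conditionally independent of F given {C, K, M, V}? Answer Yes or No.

Yes

Enumerating the 6 paths from J to F and testing each for blocking by {C, K, M, V}:
Path 1: J → S ← M ← F
  S is a collider here and neither S nor any of its descendants is conditioned on, so the collider stays closed — the path is blocked at S.
Path 2: J → S ← V → C ← F
  S is a collider here and neither S nor any of its descendants is conditioned on, so the collider stays closed — the path is blocked at S.
Path 3: J → K → S ← M ← F
  K is a chain here and K is conditioned on, so the path is blocked at K.
Path 4: J → K → S ← V → C ← F
  K is a chain here and K is conditioned on, so the path is blocked at K.
Path 5: J → V → S ← M ← F
  V is a chain here and V is conditioned on, so the path is blocked at V.
Path 6: J → V → C ← F
  V is a chain here and V is conditioned on, so the path is blocked at V.
All paths are blocked; J ⊥ F | {C, K, M, V} holds.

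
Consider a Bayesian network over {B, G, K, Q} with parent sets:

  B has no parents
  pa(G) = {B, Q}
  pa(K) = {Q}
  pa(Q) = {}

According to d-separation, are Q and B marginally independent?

Only one path connects Q and B:
Path 1: Q → G ← B
  G is a collider here and neither G nor any of its descendants is conditioned on, so the collider stays closed — the path is blocked at G.
All paths are blocked; Q ⊥ B | ∅ holds.

Yes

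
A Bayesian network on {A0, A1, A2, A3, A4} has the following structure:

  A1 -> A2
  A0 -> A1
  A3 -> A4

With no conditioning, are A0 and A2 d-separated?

There is one path between A0 and A2:
  1. A0 → A1 → A2 — A1:chain[open] ⇒ active
Since the path A0 → A1 → A2 is active, A0 and A2 are not d-separated given ∅.

No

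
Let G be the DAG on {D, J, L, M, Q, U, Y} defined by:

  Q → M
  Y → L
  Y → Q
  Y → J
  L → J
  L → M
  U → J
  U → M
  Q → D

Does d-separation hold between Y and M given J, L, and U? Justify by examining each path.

No

Enumerating the 5 paths from Y to M and testing each for blocking by {J, L, U}:
  1. Y → L → J ← U → M — L:chain[blocks]; J:collider[open]; U:fork[blocks] ⇒ blocked
  2. Y → L → M — L:chain[blocks] ⇒ blocked
  3. Y → J ← L → M — J:collider[open]; L:fork[blocks] ⇒ blocked
  4. Y → J ← U → M — J:collider[open]; U:fork[blocks] ⇒ blocked
  5. Y → Q → M — Q:chain[open] ⇒ active
At least one path is unblocked, so d-separation fails.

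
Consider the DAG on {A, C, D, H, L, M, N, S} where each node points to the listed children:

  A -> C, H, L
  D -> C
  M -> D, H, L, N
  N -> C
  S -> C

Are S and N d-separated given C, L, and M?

No — S and N are not d-separated given {C, L, M}.

There are 4 undirected paths between S and N; checking each against the conditioning set {C, L, M}:
Path 1: S → C ← A → L ← M → N
  M is a fork here and M is conditioned on, so the path is blocked at M.
Path 2: S → C ← A → H ← M → N
  H is a collider here and neither H nor any of its descendants is conditioned on, so the collider stays closed — the path is blocked at H.
Path 3: S → C ← N
  C is a collider and C is conditioned on, which opens it — no node blocks this path, so it is active.
Path 4: S → C ← D ← M → N
  M is a fork here and M is conditioned on, so the path is blocked at M.
Because an active path exists, S and N are not d-separated.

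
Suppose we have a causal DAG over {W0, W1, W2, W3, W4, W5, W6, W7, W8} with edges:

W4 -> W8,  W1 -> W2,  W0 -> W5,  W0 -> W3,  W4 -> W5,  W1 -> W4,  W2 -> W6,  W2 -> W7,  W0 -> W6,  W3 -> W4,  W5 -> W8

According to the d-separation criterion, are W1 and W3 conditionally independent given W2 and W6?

Yes

We examine all 6 paths between W1 and W3:
Path 1: W1 → W4 → W5 ← W0 → W3
  W5 is a collider here and neither W5 nor any of its descendants is conditioned on, so the collider stays closed — the path is blocked at W5.
Path 2: W1 → W4 → W8 ← W5 ← W0 → W3
  W8 is a collider here and neither W8 nor any of its descendants is conditioned on, so the collider stays closed — the path is blocked at W8.
Path 3: W1 → W4 ← W3
  W4 is a collider here and neither W4 nor any of its descendants is conditioned on, so the collider stays closed — the path is blocked at W4.
Path 4: W1 → W2 → W6 ← W0 → W5 ← W4 ← W3
  W2 is a chain here and W2 is conditioned on, so the path is blocked at W2.
Path 5: W1 → W2 → W6 ← W0 → W5 → W8 ← W4 ← W3
  W2 is a chain here and W2 is conditioned on, so the path is blocked at W2.
Path 6: W1 → W2 → W6 ← W0 → W3
  W2 is a chain here and W2 is conditioned on, so the path is blocked at W2.
Since every path is blocked, d-separation holds.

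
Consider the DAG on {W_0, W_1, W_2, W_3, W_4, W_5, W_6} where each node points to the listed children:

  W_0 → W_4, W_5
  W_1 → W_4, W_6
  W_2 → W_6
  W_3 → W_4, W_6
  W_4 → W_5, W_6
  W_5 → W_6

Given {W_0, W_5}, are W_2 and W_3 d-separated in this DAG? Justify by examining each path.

Yes

There are 5 undirected paths between W_2 and W_3; checking each against the conditioning set {W_0, W_5}:
  1. W_2 → W_6 ← W_3 — W_6:collider[blocks] ⇒ blocked
  2. W_2 → W_6 ← W_1 → W_4 ← W_3 — W_6:collider[blocks]; W_1:fork[open]; W_4:collider[open] ⇒ blocked
  3. W_2 → W_6 ← W_5 ← W_0 → W_4 ← W_3 — W_6:collider[blocks]; W_5:chain[blocks]; W_0:fork[blocks]; W_4:collider[open] ⇒ blocked
  4. W_2 → W_6 ← W_5 ← W_4 ← W_3 — W_6:collider[blocks]; W_5:chain[blocks]; W_4:chain[open] ⇒ blocked
  5. W_2 → W_6 ← W_4 ← W_3 — W_6:collider[blocks]; W_4:chain[open] ⇒ blocked
Since every path is blocked, d-separation holds.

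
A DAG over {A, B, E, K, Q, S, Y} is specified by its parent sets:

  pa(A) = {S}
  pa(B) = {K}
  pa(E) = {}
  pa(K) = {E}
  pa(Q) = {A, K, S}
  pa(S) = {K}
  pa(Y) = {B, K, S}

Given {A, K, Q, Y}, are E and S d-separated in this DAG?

Yes

Enumerating the 5 paths from E to S and testing each for blocking by {A, K, Q, Y}:
  1. E → K → B → Y ← S — K:chain[blocks]; B:chain[open]; Y:collider[open] ⇒ blocked
  2. E → K → Y ← S — K:chain[blocks]; Y:collider[open] ⇒ blocked
  3. E → K → Q ← S — K:chain[blocks]; Q:collider[open] ⇒ blocked
  4. E → K → Q ← A ← S — K:chain[blocks]; Q:collider[open]; A:chain[blocks] ⇒ blocked
  5. E → K → S — K:chain[blocks] ⇒ blocked
All paths are blocked; E ⊥ S | {A, K, Q, Y} holds.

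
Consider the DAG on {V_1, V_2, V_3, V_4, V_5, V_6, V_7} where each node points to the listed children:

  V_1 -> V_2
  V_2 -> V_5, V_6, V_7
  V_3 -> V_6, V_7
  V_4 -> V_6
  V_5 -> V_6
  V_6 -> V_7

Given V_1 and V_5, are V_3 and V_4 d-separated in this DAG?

Enumerating the 4 paths from V_3 to V_4 and testing each for blocking by {V_1, V_5}:
  1. V_3 → V_6 ← V_4 — V_6:collider[blocks] ⇒ blocked
  2. V_3 → V_7 ← V_6 ← V_4 — V_7:collider[blocks]; V_6:chain[open] ⇒ blocked
  3. V_3 → V_7 ← V_2 → V_6 ← V_4 — V_7:collider[blocks]; V_2:fork[open]; V_6:collider[blocks] ⇒ blocked
  4. V_3 → V_7 ← V_2 → V_5 → V_6 ← V_4 — V_7:collider[blocks]; V_2:fork[open]; V_5:chain[blocks]; V_6:collider[blocks] ⇒ blocked
Since every path is blocked, d-separation holds.

Yes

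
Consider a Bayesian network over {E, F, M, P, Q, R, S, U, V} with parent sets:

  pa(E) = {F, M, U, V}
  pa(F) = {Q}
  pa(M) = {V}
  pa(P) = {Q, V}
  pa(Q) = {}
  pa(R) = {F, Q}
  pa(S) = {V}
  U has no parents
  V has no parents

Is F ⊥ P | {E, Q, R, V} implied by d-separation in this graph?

Yes

Enumerating the 4 paths from F to P and testing each for blocking by {E, Q, R, V}:
Path 1: F → R ← Q → P
  Q is a fork here and Q is conditioned on, so the path is blocked at Q.
Path 2: F ← Q → P
  Q is a fork here and Q is conditioned on, so the path is blocked at Q.
Path 3: F → E ← M ← V → P
  V is a fork here and V is conditioned on, so the path is blocked at V.
Path 4: F → E ← V → P
  V is a fork here and V is conditioned on, so the path is blocked at V.
Every path is blocked, so F and P are d-separated given {E, Q, R, V}.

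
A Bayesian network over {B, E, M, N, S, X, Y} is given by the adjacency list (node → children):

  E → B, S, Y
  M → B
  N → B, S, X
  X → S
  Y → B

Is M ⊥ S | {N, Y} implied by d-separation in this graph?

Yes

We examine all 4 paths between M and S:
Path 1: M → B ← N → X → S
  B is a collider here and neither B nor any of its descendants is conditioned on, so the collider stays closed — the path is blocked at B.
Path 2: M → B ← N → S
  B is a collider here and neither B nor any of its descendants is conditioned on, so the collider stays closed — the path is blocked at B.
Path 3: M → B ← E → S
  B is a collider here and neither B nor any of its descendants is conditioned on, so the collider stays closed — the path is blocked at B.
Path 4: M → B ← Y ← E → S
  B is a collider here and neither B nor any of its descendants is conditioned on, so the collider stays closed — the path is blocked at B.
All paths are blocked; M ⊥ S | {N, Y} holds.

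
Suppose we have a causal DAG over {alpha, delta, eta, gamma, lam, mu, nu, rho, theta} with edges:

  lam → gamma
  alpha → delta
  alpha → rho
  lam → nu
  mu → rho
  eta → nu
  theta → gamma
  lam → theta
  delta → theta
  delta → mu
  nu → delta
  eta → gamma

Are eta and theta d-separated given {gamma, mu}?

Enumerating the 6 paths from eta to theta and testing each for blocking by {gamma, mu}:
Path 1: eta → nu ← lam → theta
  nu is a collider and its descendant mu is conditioned on, which opens it; lam is a fork and lam is not conditioned on — no node blocks this path, so it is active.
Path 2: eta → nu ← lam → gamma ← theta
  nu is a collider and its descendant mu is conditioned on, which opens it; lam is a fork and lam is not conditioned on; gamma is a collider and gamma is conditioned on, which opens it — no node blocks this path, so it is active.
Path 3: eta → nu → delta → theta
  nu is a chain and nu is not conditioned on; delta is a chain and delta is not conditioned on — no node blocks this path, so it is active.
Path 4: eta → gamma ← lam → nu → delta → theta
  gamma is a collider and gamma is conditioned on, which opens it; lam is a fork and lam is not conditioned on; nu is a chain and nu is not conditioned on; delta is a chain and delta is not conditioned on — no node blocks this path, so it is active.
Path 5: eta → gamma ← lam → theta
  gamma is a collider and gamma is conditioned on, which opens it; lam is a fork and lam is not conditioned on — no node blocks this path, so it is active.
Path 6: eta → gamma ← theta
  gamma is a collider and gamma is conditioned on, which opens it — no node blocks this path, so it is active.
Since the path eta → nu ← lam → theta is active, eta and theta are not d-separated given {gamma, mu}.

No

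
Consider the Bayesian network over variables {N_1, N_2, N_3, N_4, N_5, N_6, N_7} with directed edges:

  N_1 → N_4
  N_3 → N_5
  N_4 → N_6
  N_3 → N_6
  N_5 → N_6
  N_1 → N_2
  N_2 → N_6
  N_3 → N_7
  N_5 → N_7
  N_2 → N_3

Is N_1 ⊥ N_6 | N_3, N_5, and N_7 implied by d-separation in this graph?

We examine all 5 paths between N_1 and N_6:
Path 1: N_1 → N_4 → N_6
  N_4 is a chain and N_4 is not conditioned on — no node blocks this path, so it is active.
Path 2: N_1 → N_2 → N_3 → N_6
  N_3 is a chain here and N_3 is conditioned on, so the path is blocked at N_3.
Path 3: N_1 → N_2 → N_3 → N_7 ← N_5 → N_6
  N_3 is a chain here and N_3 is conditioned on, so the path is blocked at N_3.
Path 4: N_1 → N_2 → N_3 → N_5 → N_6
  N_3 is a chain here and N_3 is conditioned on, so the path is blocked at N_3.
Path 5: N_1 → N_2 → N_6
  N_2 is a chain and N_2 is not conditioned on — no node blocks this path, so it is active.
Since the path N_1 → N_4 → N_6 is active, N_1 and N_6 are not d-separated given {N_3, N_5, N_7}.

No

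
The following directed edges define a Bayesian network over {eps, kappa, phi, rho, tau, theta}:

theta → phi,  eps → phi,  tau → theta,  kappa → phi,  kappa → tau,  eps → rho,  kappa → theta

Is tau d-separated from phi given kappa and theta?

4 paths connect tau and phi; each must be blocked for d-separation to hold:
Path 1: tau → theta → phi
  theta is a chain here and theta is conditioned on, so the path is blocked at theta.
Path 2: tau → theta ← kappa → phi
  kappa is a fork here and kappa is conditioned on, so the path is blocked at kappa.
Path 3: tau ← kappa → theta → phi
  kappa is a fork here and kappa is conditioned on, so the path is blocked at kappa.
Path 4: tau ← kappa → phi
  kappa is a fork here and kappa is conditioned on, so the path is blocked at kappa.
Since every path is blocked, d-separation holds.

Yes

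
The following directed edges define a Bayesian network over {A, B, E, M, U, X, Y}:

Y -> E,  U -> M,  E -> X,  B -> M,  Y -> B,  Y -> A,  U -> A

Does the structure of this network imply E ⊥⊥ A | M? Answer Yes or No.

No

Enumerating the 2 paths from E to A and testing each for blocking by {M}:
Path 1: E ← Y → B → M ← U → A
  Y is a fork and Y is not conditioned on; B is a chain and B is not conditioned on; M is a collider and M is conditioned on, which opens it; U is a fork and U is not conditioned on — no node blocks this path, so it is active.
Path 2: E ← Y → A
  Y is a fork and Y is not conditioned on — no node blocks this path, so it is active.
At least one path is unblocked, so d-separation fails.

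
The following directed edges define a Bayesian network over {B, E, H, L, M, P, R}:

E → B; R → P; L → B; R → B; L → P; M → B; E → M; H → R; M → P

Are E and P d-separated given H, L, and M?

Yes

We examine all 6 paths between E and P:
  1. E → M → P — M:chain[blocks] ⇒ blocked
  2. E → M → B ← R → P — M:chain[blocks]; B:collider[blocks]; R:fork[open] ⇒ blocked
  3. E → M → B ← L → P — M:chain[blocks]; B:collider[blocks]; L:fork[blocks] ⇒ blocked
  4. E → B ← R → P — B:collider[blocks]; R:fork[open] ⇒ blocked
  5. E → B ← M → P — B:collider[blocks]; M:fork[blocks] ⇒ blocked
  6. E → B ← L → P — B:collider[blocks]; L:fork[blocks] ⇒ blocked
Every path is blocked, so E and P are d-separated given {H, L, M}.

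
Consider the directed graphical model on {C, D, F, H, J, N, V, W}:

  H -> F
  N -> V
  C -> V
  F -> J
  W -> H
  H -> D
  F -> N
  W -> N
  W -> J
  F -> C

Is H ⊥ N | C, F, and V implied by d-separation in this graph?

No

There are 6 undirected paths between H and N; checking each against the conditioning set {C, F, V}:
  1. H → F → C → V ← N — F:chain[blocks]; C:chain[blocks]; V:collider[open] ⇒ blocked
  2. H → F → J ← W → N — F:chain[blocks]; J:collider[blocks]; W:fork[open] ⇒ blocked
  3. H → F → N — F:chain[blocks] ⇒ blocked
  4. H ← W → J ← F → C → V ← N — W:fork[open]; J:collider[blocks]; F:fork[blocks]; C:chain[blocks]; V:collider[open] ⇒ blocked
  5. H ← W → J ← F → N — W:fork[open]; J:collider[blocks]; F:fork[blocks] ⇒ blocked
  6. H ← W → N — W:fork[open] ⇒ active
At least one path is unblocked, so d-separation fails.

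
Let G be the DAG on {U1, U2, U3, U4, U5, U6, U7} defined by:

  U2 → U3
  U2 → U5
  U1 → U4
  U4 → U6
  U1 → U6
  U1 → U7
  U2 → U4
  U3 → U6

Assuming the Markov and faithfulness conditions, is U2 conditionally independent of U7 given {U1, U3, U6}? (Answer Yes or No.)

Yes

There are 4 undirected paths between U2 and U7; checking each against the conditioning set {U1, U3, U6}:
  1. U2 → U3 → U6 ← U1 → U7 — U3:chain[blocks]; U6:collider[open]; U1:fork[blocks] ⇒ blocked
  2. U2 → U3 → U6 ← U4 ← U1 → U7 — U3:chain[blocks]; U6:collider[open]; U4:chain[open]; U1:fork[blocks] ⇒ blocked
  3. U2 → U4 → U6 ← U1 → U7 — U4:chain[open]; U6:collider[open]; U1:fork[blocks] ⇒ blocked
  4. U2 → U4 ← U1 → U7 — U4:collider[open]; U1:fork[blocks] ⇒ blocked
Every path is blocked, so U2 and U7 are d-separated given {U1, U3, U6}.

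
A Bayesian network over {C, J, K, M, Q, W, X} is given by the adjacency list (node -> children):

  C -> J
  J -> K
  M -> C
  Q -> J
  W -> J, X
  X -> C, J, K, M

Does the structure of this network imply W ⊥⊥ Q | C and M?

Enumerating the 5 paths from W to Q and testing each for blocking by {C, M}:
  1. W → J ← Q — J:collider[blocks] ⇒ blocked
  2. W → X → J ← Q — X:chain[open]; J:collider[blocks] ⇒ blocked
  3. W → X → K ← J ← Q — X:chain[open]; K:collider[blocks]; J:chain[open] ⇒ blocked
  4. W → X → M → C → J ← Q — X:chain[open]; M:chain[blocks]; C:chain[blocks]; J:collider[blocks] ⇒ blocked
  5. W → X → C → J ← Q — X:chain[open]; C:chain[blocks]; J:collider[blocks] ⇒ blocked
Every path is blocked, so W and Q are d-separated given {C, M}.

Yes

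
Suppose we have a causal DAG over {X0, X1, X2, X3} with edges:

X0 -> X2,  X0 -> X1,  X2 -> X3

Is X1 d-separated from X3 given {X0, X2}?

Yes

Only one path connects X1 and X3:
Path 1: X1 ← X0 → X2 → X3
  X0 is a fork here and X0 is conditioned on, so the path is blocked at X0.
Since every path is blocked, d-separation holds.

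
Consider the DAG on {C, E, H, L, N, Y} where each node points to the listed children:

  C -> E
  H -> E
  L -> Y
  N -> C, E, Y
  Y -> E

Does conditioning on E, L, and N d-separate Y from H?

There are 3 undirected paths between Y and H; checking each against the conditioning set {E, L, N}:
Path 1: Y ← N → C → E ← H
  N is a fork here and N is conditioned on, so the path is blocked at N.
Path 2: Y ← N → E ← H
  N is a fork here and N is conditioned on, so the path is blocked at N.
Path 3: Y → E ← H
  E is a collider and E is conditioned on, which opens it — no node blocks this path, so it is active.
Since the path Y → E ← H is active, Y and H are not d-separated given {E, L, N}.

No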